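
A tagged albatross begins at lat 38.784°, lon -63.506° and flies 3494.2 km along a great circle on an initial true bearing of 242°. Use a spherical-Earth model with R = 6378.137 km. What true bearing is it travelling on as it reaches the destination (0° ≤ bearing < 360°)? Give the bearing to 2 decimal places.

The arc subtends δ = 3494.2/6378.137 = 0.547840 rad at the centre.
With φ₁ = 38.784° = 0.676908 rad and θ = 242° = 4.223697 rad:
Applying the spherical law of cosines for sides, sin φ₂ = sin φ₁ cos δ + cos φ₁ sin δ cos θ = 0.344108, so φ₂ = 20.127°.
Then Δλ = atan2(-0.358481, 0.638107) = -0.511849 rad, from sin θ sin δ cos φ₁ over cos δ − sin φ₁ sin φ₂.
Hence λ₂ = -63.506° + -29.327° = -92.833°.
The forward bearing on arrival equals the back-azimuth from the destination plus 180°.
Back-azimuth from P₂ (20.13°, -92.83°) to P₁ (38.78°, -63.51°), with Δλ' = λ₁ − λ₂ = 29.33°: atan2( sin Δλ' cos φ₁ , cos φ₂ sin φ₁ − sin φ₂ cos φ₁ cos Δλ' ) = 47.14°.
Final bearing = (47.14° + 180°) mod 360° = 227.14°.

final bearing 227.14°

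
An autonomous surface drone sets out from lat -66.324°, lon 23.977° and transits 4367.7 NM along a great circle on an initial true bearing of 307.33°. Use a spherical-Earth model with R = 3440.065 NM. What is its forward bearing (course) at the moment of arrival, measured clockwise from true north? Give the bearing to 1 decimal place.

final bearing 341.4°

δ = 4367.7/3440.065 = 1.269656 rad (72.7459°).
Converting: φ₁ = -1.157572 rad, θ = 5.363920 rad.
Applying the spherical law of cosines for sides, sin φ₂ = sin φ₁ cos δ + cos φ₁ sin δ cos θ = -0.039092, so φ₂ = -2.240°.
For the longitude increment, Δλ = atan2( sin θ sin δ cos φ₁, cos δ − sin φ₁ sin φ₂ ) = atan2(-0.304937, 0.260808) = -49.460°.
Hence λ₂ = 23.977° + -49.460° = -25.483°.
The forward bearing on arrival equals the back-azimuth from the destination plus 180°.
Back-azimuth from P₂ (-2.2°, -25.5°) to P₁ (-66.3°, 24.0°), with Δλ' = λ₁ − λ₂ = 49.5°: atan2( sin Δλ' cos φ₁ , cos φ₂ sin φ₁ − sin φ₂ cos φ₁ cos Δλ' ) = 161.4°.
Final bearing = (161.4° + 180°) mod 360° = 341.4°.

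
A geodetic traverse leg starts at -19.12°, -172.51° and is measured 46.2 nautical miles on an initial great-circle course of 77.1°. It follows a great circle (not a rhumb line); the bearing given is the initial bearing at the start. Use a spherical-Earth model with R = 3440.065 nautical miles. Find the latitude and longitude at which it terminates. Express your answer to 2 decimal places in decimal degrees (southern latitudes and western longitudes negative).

latitude -18.95°, longitude -171.72°

Central angle δ = d/R = 0.013430 rad.
With φ₁ = -19.12° = -0.333707 rad and θ = 77.1° = 1.345649 rad:
Applying the spherical law of cosines for sides, sin φ₂ = sin φ₁ cos δ + cos φ₁ sin δ cos θ = -0.324685, so φ₂ = -18.95°.
Δλ = atan2( sin θ sin δ cos φ₁ , cos δ − sin φ₁ sin φ₂ ) = atan2(0.012368, 0.893560) = 0.013841 rad = 0.79°.
λ₂ = λ₁ + Δλ = -171.72°.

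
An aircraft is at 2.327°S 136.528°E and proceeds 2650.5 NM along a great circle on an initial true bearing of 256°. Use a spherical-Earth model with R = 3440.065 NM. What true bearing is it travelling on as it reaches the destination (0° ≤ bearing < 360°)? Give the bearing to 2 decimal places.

final bearing 261.48°

Angular distance δ = d/R = 2650.5 / 3440.065 = 0.770480 rad.
Start latitude φ₁ = -0.040614 rad; initial bearing θ = 4.468043 rad.
Applying the spherical law of cosines for sides, sin φ₂ = sin φ₁ cos δ + cos φ₁ sin δ cos θ = -0.197490, so φ₂ = -11.390°.
Δλ = atan2( sin θ sin δ cos φ₁ , cos δ − sin φ₁ sin φ₂ ) = atan2(-0.675234, 0.709558) = -0.760617 rad = -43.580°.
λ₂ = 136.528° + -43.580° = 92.948°.
The forward bearing on arrival equals the back-azimuth from the destination plus 180°.
Back-azimuth from P₂ (-11.39°, 92.95°) to P₁ (-2.33°, 136.53°), with Δλ' = λ₁ − λ₂ = 43.58°: atan2( sin Δλ' cos φ₁ , cos φ₂ sin φ₁ − sin φ₂ cos φ₁ cos Δλ' ) = 81.48°.
Final bearing = (81.48° + 180°) mod 360° = 261.48°.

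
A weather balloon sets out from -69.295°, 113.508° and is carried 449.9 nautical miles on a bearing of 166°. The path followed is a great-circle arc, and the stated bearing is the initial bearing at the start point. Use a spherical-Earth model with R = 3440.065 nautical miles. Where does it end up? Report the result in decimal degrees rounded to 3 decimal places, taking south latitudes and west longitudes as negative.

The arc subtends δ = 449.9/3440.065 = 0.130782 rad at the centre.
Start latitude φ₁ = -1.209426 rad; initial bearing θ = 2.897247 rad.
Destination latitude: φ₂ = arcsin( sin φ₁ cos δ + cos φ₁ sin δ cos θ ) = arcsin(-0.972163) = -76.449°.
Then Δλ = atan2(0.011154, 0.082086) = 0.135058 rad, from sin θ sin δ cos φ₁ over cos δ − sin φ₁ sin φ₂.
λ₂ = λ₁ + Δλ = 121.246°.

latitude -76.449°, longitude 121.246°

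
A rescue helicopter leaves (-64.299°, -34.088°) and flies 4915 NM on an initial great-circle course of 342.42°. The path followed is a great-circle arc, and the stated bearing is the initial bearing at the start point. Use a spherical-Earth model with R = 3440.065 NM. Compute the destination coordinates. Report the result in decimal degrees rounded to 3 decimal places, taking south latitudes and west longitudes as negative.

latitude 16.361°, longitude -52.245°

Central angle δ = d/R = 1.428752 rad.
With φ₁ = -64.299° = -1.122229 rad and θ = 342.42° = 5.976356 rad:
Applying the spherical law of cosines for sides, sin φ₂ = sin φ₁ cos δ + cos φ₁ sin δ cos θ = 0.281695, so φ₂ = 16.361°.
Then Δλ = atan2(-0.129667, 0.395394) = -0.316892 rad, from sin θ sin δ cos φ₁ over cos δ − sin φ₁ sin φ₂.
λ₂ = -34.088° + -18.157° = -52.245°.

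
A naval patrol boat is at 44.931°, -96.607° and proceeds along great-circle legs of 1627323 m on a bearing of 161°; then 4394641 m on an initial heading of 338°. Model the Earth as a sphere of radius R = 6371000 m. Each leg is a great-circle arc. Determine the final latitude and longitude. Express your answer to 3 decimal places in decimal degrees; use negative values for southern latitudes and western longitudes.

latitude 64.516°, longitude -124.750°

Apply the spherical direct solution leg by leg, carrying full precision between legs.
Leg 1: from (44.931°, -96.607°), δ = 1627323/6371000 = 0.255427 rad, θ = 161° → φ = 30.945°, λ = -91.103°.
Leg 2: from (30.945°, -91.103°), δ = 4394641/6371000 = 0.689788 rad, θ = 338° → φ = 64.516°, λ = -124.750°.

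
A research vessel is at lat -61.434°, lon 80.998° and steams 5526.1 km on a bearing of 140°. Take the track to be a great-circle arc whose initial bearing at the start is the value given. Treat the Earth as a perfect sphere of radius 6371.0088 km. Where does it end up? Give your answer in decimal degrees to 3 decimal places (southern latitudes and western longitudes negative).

Angular distance δ = d/R = 5526.1 / 6371.0088 = 0.867382 rad.
With φ₁ = -61.434° = -1.072226 rad and θ = 140° = 2.443461 rad:
sin φ₂ = sin φ₁ cos δ + cos φ₁ sin δ cos θ = (-0.878267)(0.646825) + (0.478171)(0.762638)(-0.766044) = -0.847440
φ₂ = asin(-0.847440) = -1.011144 rad = -57.934°.
Then Δλ = atan2(0.234406, -0.097453) = 1.964801 rad, from sin θ sin δ cos φ₁ over cos δ − sin φ₁ sin φ₂.
λ₂ = 80.998° + 112.575° = 193.573°, normalized to (−180°, 180°] → -166.427°.

latitude -57.934°, longitude -166.427°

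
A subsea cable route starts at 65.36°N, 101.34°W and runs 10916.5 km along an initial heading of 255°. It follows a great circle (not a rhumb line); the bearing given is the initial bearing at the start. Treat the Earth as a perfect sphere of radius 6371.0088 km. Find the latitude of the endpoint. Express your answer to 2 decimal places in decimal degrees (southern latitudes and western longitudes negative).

latitude -13.65°

Angular distance δ = d/R = 10916.5 / 6371.0088 = 1.713465 rad.
With φ₁ = 65.36° = 1.140747 rad and θ = 255° = 4.450590 rad:
Destination latitude: φ₂ = arcsin( sin φ₁ cos δ + cos φ₁ sin δ cos θ ) = arcsin(-0.236048) = -13.65°.
Δλ = atan2( sin θ sin δ cos φ₁ , cos δ − sin φ₁ sin φ₂ ) = atan2(-0.398618, 0.072369) = -1.391202 rad = -79.71°.
λ₂ = -101.34° + -79.71° = -181.05°, normalized to (−180°, 180°] → 178.95°.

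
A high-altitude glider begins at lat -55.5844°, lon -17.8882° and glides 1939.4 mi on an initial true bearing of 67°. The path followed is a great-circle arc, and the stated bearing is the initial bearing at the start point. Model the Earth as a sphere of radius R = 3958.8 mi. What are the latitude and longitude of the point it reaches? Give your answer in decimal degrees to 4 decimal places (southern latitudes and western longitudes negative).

latitude -38.6101°, longitude 15.7737°

Angular distance δ = d/R = 1939.4 / 3958.8 = 0.489896 rad.
With φ₁ = -55.5844° = -0.970131 rad and θ = 67° = 1.169371 rad:
sin φ₂ = sin φ₁ cos δ + cos φ₁ sin δ cos θ = (-0.824960)(0.882382) + (0.565192)(0.470534)(0.390731) = -0.624018
φ₂ = asin(-0.624018) = -0.673874 rad = -38.6101°.
Δλ = atan2( sin θ sin δ cos φ₁ , cos δ − sin φ₁ sin φ₂ ) = atan2(0.244801, 0.367592) = 0.587511 rad = 33.6619°.
λ₂ = λ₁ + Δλ = 15.7737°.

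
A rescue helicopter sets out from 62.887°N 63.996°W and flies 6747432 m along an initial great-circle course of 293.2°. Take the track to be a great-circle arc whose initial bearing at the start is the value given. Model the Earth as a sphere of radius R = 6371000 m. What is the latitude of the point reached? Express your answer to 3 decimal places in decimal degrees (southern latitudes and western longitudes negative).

latitude 36.328°

Central angle δ = d/R = 1.059085 rad.
Converting: φ₁ = 1.097585 rad, θ = 5.117305 rad.
sin φ₂ = sin φ₁ cos δ + cos φ₁ sin δ cos θ = (0.890109)(0.489670) + (0.455747)(0.871908)(0.393942) = 0.592400
φ₂ = asin(0.592400) = 0.634035 rad = 36.328°.
Then Δλ = atan2(-0.365236, -0.037631) = -1.673466 rad, from sin θ sin δ cos φ₁ over cos δ − sin φ₁ sin φ₂.
Hence λ₂ = -63.996° + -95.883° = -159.879°.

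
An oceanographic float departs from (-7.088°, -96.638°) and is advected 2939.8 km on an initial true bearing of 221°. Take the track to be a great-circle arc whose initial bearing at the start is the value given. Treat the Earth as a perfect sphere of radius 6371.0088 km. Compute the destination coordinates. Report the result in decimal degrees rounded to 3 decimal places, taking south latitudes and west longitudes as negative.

latitude -26.356°, longitude -115.663°

The arc subtends δ = 2939.8/6371.0088 = 0.461434 rad at the centre.
Converting: φ₁ = -0.123709 rad, θ = 3.857178 rad.
sin φ₂ = sin φ₁ cos δ + cos φ₁ sin δ cos θ = (-0.123394)(0.895415) + (0.992358)(0.445233)(-0.754710) = -0.443942
φ₂ = asin(-0.443942) = -0.459993 rad = -26.356°.
Then Δλ = atan2(-0.289867, 0.840635) = -0.332051 rad, from sin θ sin δ cos φ₁ over cos δ − sin φ₁ sin φ₂.
λ₂ = -96.638° + -19.025° = -115.663°.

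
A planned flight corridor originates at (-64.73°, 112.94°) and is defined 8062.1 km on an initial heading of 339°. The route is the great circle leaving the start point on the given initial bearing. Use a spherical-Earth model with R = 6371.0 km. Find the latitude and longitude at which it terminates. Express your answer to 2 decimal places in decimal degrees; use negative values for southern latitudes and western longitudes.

latitude 6.21°, longitude 92.83°

δ = 8062.1/6371 = 1.265437 rad (72.5042°).
Converting: φ₁ = -1.129752 rad, θ = 5.916666 rad.
Applying the spherical law of cosines for sides, sin φ₂ = sin φ₁ cos δ + cos φ₁ sin δ cos θ = 0.108228, so φ₂ = 6.21°.
For the longitude increment, Δλ = atan2( sin θ sin δ cos φ₁, cos δ − sin φ₁ sin φ₂ ) = atan2(-0.145905, 0.398507) = -20.11°.
λ₂ = λ₁ + Δλ = 92.83°.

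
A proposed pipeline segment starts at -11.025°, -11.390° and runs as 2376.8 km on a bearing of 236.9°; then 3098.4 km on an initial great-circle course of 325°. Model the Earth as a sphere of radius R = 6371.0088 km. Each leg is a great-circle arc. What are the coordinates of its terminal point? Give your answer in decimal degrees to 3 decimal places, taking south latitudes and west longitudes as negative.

latitude 1.433°, longitude -46.161°

Apply the spherical direct solution leg by leg, carrying full precision between legs.
Leg 1: from (-11.025°, -11.390°), δ = 2376.8/6371.0088 = 0.373065 rad, θ = 236.9° → φ = -21.928°, λ = -30.606°.
Leg 2: from (-21.928°, -30.606°), δ = 3098.4/6371.0088 = 0.486328 rad, θ = 325° → φ = 1.433°, λ = -46.161°.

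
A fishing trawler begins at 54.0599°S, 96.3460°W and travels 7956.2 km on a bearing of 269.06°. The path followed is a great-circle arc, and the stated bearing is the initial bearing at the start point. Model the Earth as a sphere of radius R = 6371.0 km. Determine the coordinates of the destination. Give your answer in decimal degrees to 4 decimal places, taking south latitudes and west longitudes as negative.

latitude -15.3871°, longitude -176.0012°

The arc subtends δ = 7956.2/6371 = 1.248815 rad at the centre.
Start latitude φ₁ = -0.943523 rad; initial bearing θ = 4.695983 rad.
Destination latitude: φ₂ = arcsin( sin φ₁ cos δ + cos φ₁ sin δ cos θ ) = arcsin(-0.265339) = -15.3871°.
Δλ = atan2( sin θ sin δ cos φ₁ , cos δ − sin φ₁ sin φ₂ ) = atan2(-0.556702, 0.101620) = -1.390245 rad = -79.6552°.
λ₂ = λ₁ + Δλ = -176.0012°.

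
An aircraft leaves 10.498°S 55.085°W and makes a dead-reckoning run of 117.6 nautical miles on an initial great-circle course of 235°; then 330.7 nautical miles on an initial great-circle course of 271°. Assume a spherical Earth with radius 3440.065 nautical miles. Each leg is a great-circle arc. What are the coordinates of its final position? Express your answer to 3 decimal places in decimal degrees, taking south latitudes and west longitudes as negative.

Apply the spherical direct solution leg by leg, carrying full precision between legs.
Leg 1: from (-10.498°, -55.085°), δ = 117.6/3440.065 = 0.034185 rad, θ = 235° → φ = -11.617°, λ = -56.723°.
Leg 2: from (-11.617°, -56.723°), δ = 330.7/3440.065 = 0.096132 rad, θ = 271° → φ = -11.467°, λ = -62.343°.

latitude -11.467°, longitude -62.343°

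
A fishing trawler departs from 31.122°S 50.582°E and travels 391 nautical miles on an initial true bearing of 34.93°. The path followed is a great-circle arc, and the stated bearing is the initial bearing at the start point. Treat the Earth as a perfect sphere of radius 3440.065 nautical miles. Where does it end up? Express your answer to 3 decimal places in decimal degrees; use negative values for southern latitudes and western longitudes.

The arc subtends δ = 391/3440.065 = 0.113661 rad at the centre.
Start latitude φ₁ = -0.543181 rad; initial bearing θ = 0.609644 rad.
sin φ₂ = sin φ₁ cos δ + cos φ₁ sin δ cos θ = (-0.516862)(0.993548) + (0.856069)(0.113416)(0.819852) = -0.433926
φ₂ = asin(-0.433926) = -0.448846 rad = -25.717°.
Then Δλ = atan2(0.055592, 0.769268) = 0.072141 rad, from sin θ sin δ cos φ₁ over cos δ − sin φ₁ sin φ₂.
λ₂ = λ₁ + Δλ = 54.715°.

latitude -25.717°, longitude 54.715°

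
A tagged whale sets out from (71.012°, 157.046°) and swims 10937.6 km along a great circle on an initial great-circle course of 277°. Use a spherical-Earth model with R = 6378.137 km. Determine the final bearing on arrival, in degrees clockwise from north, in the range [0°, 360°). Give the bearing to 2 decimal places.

δ = 10937.6/6378.137 = 1.714858 rad (98.2541°).
With φ₁ = 71.012° = 1.239393 rad and θ = 277° = 4.834562 rad:
sin φ₂ = sin φ₁ cos δ + cos φ₁ sin δ cos θ = (0.945587)(-0.143564) + (0.325370)(0.989641)(0.121869) = -0.096510
φ₂ = asin(-0.096510) = -0.096661 rad = -5.538°.
For the longitude increment, Δλ = atan2( sin θ sin δ cos φ₁, cos δ − sin φ₁ sin φ₂ ) = atan2(-0.319599, -0.052305) = -99.295°.
λ₂ = 157.046° + -99.295° = 57.751°.
The forward bearing on arrival equals the back-azimuth from the destination plus 180°.
Back-azimuth from P₂ (-5.54°, 57.75°) to P₁ (71.01°, 157.05°), with Δλ' = λ₁ − λ₂ = 99.29°: atan2( sin Δλ' cos φ₁ , cos φ₂ sin φ₁ − sin φ₂ cos φ₁ cos Δλ' ) = 18.93°.
Final bearing = (18.93° + 180°) mod 360° = 198.93°.

final bearing 198.93°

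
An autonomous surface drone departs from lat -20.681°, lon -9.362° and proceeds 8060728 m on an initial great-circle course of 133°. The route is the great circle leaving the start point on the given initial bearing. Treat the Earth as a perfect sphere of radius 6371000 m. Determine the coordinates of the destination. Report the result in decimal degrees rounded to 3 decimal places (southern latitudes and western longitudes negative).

latitude -45.622°, longitude 76.394°

Angular distance δ = d/R = 8060728 / 6371000 = 1.265222 rad.
Start latitude φ₁ = -0.360952 rad; initial bearing θ = 2.321288 rad.
Applying the spherical law of cosines for sides, sin φ₂ = sin φ₁ cos δ + cos φ₁ sin δ cos θ = -0.714739, so φ₂ = -45.622°.
Δλ = atan2( sin θ sin δ cos φ₁ , cos δ − sin φ₁ sin φ₂ ) = atan2(0.652529, 0.048420) = 1.496728 rad = 85.756°.
Hence λ₂ = -9.362° + 85.756° = 76.394°.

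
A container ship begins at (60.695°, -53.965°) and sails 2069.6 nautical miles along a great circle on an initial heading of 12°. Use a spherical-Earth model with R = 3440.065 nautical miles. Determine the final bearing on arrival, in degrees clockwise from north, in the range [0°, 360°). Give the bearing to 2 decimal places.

The arc subtends δ = 2069.6/3440.065 = 0.601617 rad at the centre.
With φ₁ = 60.695° = 1.059328 rad and θ = 12° = 0.209440 rad:
sin φ₂ = sin φ₁ cos δ + cos φ₁ sin δ cos θ = (0.872027)(0.824422) + (0.489459)(0.565976)(0.978148) = 0.989886
φ₂ = asin(0.989886) = 1.428450 rad = 81.844°.
Then Δλ = atan2(0.057596, -0.038785) = 2.163444 rad, from sin θ sin δ cos φ₁ over cos δ − sin φ₁ sin φ₂.
λ₂ = -53.965° + 123.956° = 69.991°.
The forward bearing on arrival equals the back-azimuth from the destination plus 180°.
Back-azimuth from P₂ (81.84°, 69.99°) to P₁ (60.70°, -53.97°), with Δλ' = λ₁ − λ₂ = -123.96°: atan2( sin Δλ' cos φ₁ , cos φ₂ sin φ₁ − sin φ₂ cos φ₁ cos Δλ' ) = 314.17°.
Final bearing = (314.17° + 180°) mod 360° = 134.17°.

final bearing 134.17°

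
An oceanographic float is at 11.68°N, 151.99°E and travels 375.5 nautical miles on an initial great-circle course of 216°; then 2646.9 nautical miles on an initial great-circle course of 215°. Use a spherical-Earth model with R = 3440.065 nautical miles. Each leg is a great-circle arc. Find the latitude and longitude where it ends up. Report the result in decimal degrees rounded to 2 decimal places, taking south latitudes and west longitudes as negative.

Apply the spherical direct solution leg by leg, carrying full precision between legs.
Leg 1: from (11.68°, 151.99°), δ = 375.5/3440.065 = 0.109155 rad, θ = 216° → φ = 6.60°, λ = 148.29°.
Leg 2: from (6.60°, 148.29°), δ = 2646.9/3440.065 = 0.769433 rad, θ = 215° → φ = -28.92°, λ = 121.17°.

latitude -28.92°, longitude 121.17°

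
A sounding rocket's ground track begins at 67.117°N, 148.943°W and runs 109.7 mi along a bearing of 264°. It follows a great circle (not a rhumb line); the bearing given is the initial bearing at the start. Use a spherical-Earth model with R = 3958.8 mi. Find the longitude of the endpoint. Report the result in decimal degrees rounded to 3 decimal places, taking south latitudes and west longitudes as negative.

longitude -152.970°

Angular distance δ = d/R = 109.7 / 3958.8 = 0.027710 rad.
Converting: φ₁ = 1.171413 rad, θ = 4.607669 rad.
sin φ₂ = sin φ₁ cos δ + cos φ₁ sin δ cos θ = (0.921301)(0.999616) + (0.388851)(0.027707)(-0.104528) = 0.919821
φ₂ = asin(0.919821) = 1.167624 rad = 66.900°.
Then Δλ = atan2(-0.010715, 0.152184) = -0.070291 rad, from sin θ sin δ cos φ₁ over cos δ − sin φ₁ sin φ₂.
λ₂ = -148.943° + -4.027° = -152.970°.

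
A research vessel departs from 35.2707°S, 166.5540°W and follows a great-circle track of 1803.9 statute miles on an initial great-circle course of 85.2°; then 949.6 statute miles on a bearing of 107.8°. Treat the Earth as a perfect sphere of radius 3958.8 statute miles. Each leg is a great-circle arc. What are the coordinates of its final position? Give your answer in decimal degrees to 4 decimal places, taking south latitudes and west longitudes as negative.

latitude -32.5371°, longitude -120.8209°

Apply the spherical direct solution leg by leg, carrying full precision between legs.
Leg 1: from (-35.2707°, -166.5540°), δ = 1803.9/3958.8 = 0.455668 rad, θ = 85.2° → φ = -29.2393°, λ = -136.3851°.
Leg 2: from (-29.2393°, -136.3851°), δ = 949.6/3958.8 = 0.239871 rad, θ = 107.8° → φ = -32.5371°, λ = -120.8209°.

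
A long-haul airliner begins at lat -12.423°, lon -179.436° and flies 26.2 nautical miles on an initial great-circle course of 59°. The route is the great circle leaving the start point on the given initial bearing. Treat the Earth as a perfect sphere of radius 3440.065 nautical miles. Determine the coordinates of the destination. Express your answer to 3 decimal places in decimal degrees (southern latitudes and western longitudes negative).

latitude -12.198°, longitude -179.053°

δ = 26.2/3440.065 = 0.007616 rad (0.4364°).
With φ₁ = -12.423° = -0.216822 rad and θ = 59° = 1.029744 rad:
Destination latitude: φ₂ = arcsin( sin φ₁ cos δ + cos φ₁ sin δ cos θ ) = arcsin(-0.211290) = -12.198°.
Then Δλ = atan2(0.006375, 0.954517) = 0.006679 rad, from sin θ sin δ cos φ₁ over cos δ − sin φ₁ sin φ₂.
λ₂ = -179.436° + 0.383° = -179.053°.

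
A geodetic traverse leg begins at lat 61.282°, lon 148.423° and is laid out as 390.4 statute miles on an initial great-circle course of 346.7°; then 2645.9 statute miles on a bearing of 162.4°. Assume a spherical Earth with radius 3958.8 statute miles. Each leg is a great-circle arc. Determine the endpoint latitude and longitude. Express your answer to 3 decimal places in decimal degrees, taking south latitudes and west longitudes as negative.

latitude 29.202°, longitude 157.530°

Apply the spherical direct solution leg by leg, carrying full precision between legs.
Leg 1: from (61.282°, 148.423°), δ = 390.4/3958.8 = 0.098616 rad, θ = 346.7° → φ = 66.747°, λ = 145.134°.
Leg 2: from (66.747°, 145.134°), δ = 2645.9/3958.8 = 0.668359 rad, θ = 162.4° → φ = 29.202°, λ = 157.530°.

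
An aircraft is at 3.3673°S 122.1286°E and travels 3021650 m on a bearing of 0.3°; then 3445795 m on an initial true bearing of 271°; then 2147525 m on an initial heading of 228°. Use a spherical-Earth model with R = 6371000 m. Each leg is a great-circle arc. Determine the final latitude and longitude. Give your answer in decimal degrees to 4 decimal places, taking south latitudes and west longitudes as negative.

Apply the spherical direct solution leg by leg, carrying full precision between legs.
Leg 1: from (-3.3673°, 122.1286°), δ = 3021650/6371000 = 0.474282 rad, θ = 0.3° → φ = 23.8067°, λ = 122.2784°.
Leg 2: from (23.8067°, 122.2784°), δ = 3445795/6371000 = 0.540856 rad, θ = 271° → φ = 20.7480°, λ = 88.8775°.
Leg 3: from (20.7480°, 88.8775°), δ = 2147525/6371000 = 0.337078 rad, θ = 228° → φ = 7.3178°, λ = 74.5302°.

latitude 7.3178°, longitude 74.5302°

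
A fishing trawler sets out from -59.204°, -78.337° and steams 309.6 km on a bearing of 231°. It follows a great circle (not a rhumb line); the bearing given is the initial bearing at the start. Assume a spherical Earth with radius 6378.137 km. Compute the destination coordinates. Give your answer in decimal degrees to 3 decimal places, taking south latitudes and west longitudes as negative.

latitude -60.882°, longitude -82.781°

Central angle δ = d/R = 0.048541 rad.
With φ₁ = -59.204° = -1.033305 rad and θ = 231° = 4.031711 rad:
Applying the spherical law of cosines for sides, sin φ₂ = sin φ₁ cos δ + cos φ₁ sin δ cos θ = -0.873618, so φ₂ = -60.882°.
For the longitude increment, Δλ = atan2( sin θ sin δ cos φ₁, cos δ − sin φ₁ sin φ₂ ) = atan2(-0.019306, 0.248388) = -4.444°.
λ₂ = -78.337° + -4.444° = -82.781°.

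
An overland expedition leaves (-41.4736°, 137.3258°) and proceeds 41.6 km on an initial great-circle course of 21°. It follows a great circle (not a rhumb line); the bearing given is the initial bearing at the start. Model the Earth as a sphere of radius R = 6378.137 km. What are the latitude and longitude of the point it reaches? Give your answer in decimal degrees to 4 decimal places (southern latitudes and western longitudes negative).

latitude -41.1246°, longitude 137.5036°

The arc subtends δ = 41.6/6378.137 = 0.006522 rad at the centre.
Start latitude φ₁ = -0.723851 rad; initial bearing θ = 0.366519 rad.
sin φ₂ = sin φ₁ cos δ + cos φ₁ sin δ cos θ = (-0.662275)(0.999979) + (0.749261)(0.006522)(0.933580) = -0.657699
φ₂ = asin(-0.657699) = -0.717759 rad = -41.1246°.
For the longitude increment, Δλ = atan2( sin θ sin δ cos φ₁, cos δ − sin φ₁ sin φ₂ ) = atan2(0.001751, 0.564402) = 0.1778°.
λ₂ = 137.3258° + 0.1778° = 137.5036°.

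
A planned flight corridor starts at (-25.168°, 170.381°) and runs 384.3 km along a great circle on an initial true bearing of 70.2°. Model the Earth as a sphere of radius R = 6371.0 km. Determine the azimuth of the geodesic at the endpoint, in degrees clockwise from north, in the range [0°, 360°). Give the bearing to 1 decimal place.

The arc subtends δ = 384.3/6371 = 0.060320 rad at the centre.
Start latitude φ₁ = -0.439264 rad; initial bearing θ = 1.225221 rad.
Applying the spherical law of cosines for sides, sin φ₂ = sin φ₁ cos δ + cos φ₁ sin δ cos θ = -0.406019, so φ₂ = -23.955°.
Then Δλ = atan2(0.051335, 0.825512) = 0.062106 rad, from sin θ sin δ cos φ₁ over cos δ − sin φ₁ sin φ₂.
λ₂ = 170.381° + 3.558° = 173.939°.
The forward bearing on arrival equals the back-azimuth from the destination plus 180°.
Back-azimuth from P₂ (-24.0°, 173.9°) to P₁ (-25.2°, 170.4°), with Δλ' = λ₁ − λ₂ = -3.6°: atan2( sin Δλ' cos φ₁ , cos φ₂ sin φ₁ − sin φ₂ cos φ₁ cos Δλ' ) = 248.7°.
Final bearing = (248.7° + 180°) mod 360° = 68.7°.

final bearing 68.7°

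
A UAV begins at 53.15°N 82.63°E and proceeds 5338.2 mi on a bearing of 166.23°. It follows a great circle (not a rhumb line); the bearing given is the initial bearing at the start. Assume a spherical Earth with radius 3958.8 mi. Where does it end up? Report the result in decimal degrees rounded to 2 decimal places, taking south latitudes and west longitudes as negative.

δ = 5338.2/3958.8 = 1.348439 rad (77.2599°).
With φ₁ = 53.15° = 0.927642 rad and θ = 166.23° = 2.901261 rad:
sin φ₂ = sin φ₁ cos δ + cos φ₁ sin δ cos θ = (0.800208)(0.220530) + (0.599722)(0.975380)(-0.971259) = -0.391675
φ₂ = asin(-0.391675) = -0.402452 rad = -23.06°.
Δλ = atan2( sin θ sin δ cos φ₁ , cos δ − sin φ₁ sin φ₂ ) = atan2(0.139234, 0.533951) = 0.255082 rad = 14.62°.
Hence λ₂ = 82.63° + 14.62° = 97.25°.

latitude -23.06°, longitude 97.25°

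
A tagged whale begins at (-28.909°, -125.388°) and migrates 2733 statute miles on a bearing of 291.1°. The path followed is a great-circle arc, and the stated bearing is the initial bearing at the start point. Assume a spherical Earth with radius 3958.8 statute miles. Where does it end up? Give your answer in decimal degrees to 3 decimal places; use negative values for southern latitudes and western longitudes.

The arc subtends δ = 2733/3958.8 = 0.690361 rad at the centre.
Start latitude φ₁ = -0.504557 rad; initial bearing θ = 5.080653 rad.
sin φ₂ = sin φ₁ cos δ + cos φ₁ sin δ cos θ = (-0.483420)(0.771016) + (0.875389)(0.636815)(0.359997) = -0.172041
φ₂ = asin(-0.172041) = -0.172901 rad = -9.906°.
Then Δλ = atan2(-0.520085, 0.687849) = -0.647396 rad, from sin θ sin δ cos φ₁ over cos δ − sin φ₁ sin φ₂.
λ₂ = λ₁ + Δλ = -162.481°.

latitude -9.906°, longitude -162.481°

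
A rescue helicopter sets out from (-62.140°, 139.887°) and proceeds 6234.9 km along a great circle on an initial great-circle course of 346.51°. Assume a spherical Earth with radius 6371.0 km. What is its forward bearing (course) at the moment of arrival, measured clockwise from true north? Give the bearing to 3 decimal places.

final bearing 353.699°

δ = 6234.9/6371 = 0.978638 rad (56.0718°).
With φ₁ = -62.140° = -1.084548 rad and θ = 346.51° = 6.047740 rad:
sin φ₂ = sin φ₁ cos δ + cos φ₁ sin δ cos θ = (-0.884092)(0.558154) + (0.467313)(0.829738)(0.972411) = -0.116410
φ₂ = asin(-0.116410) = -0.116674 rad = -6.685°.
Then Δλ = atan2(-0.090452, 0.455237) = -0.196138 rad, from sin θ sin δ cos φ₁ over cos δ − sin φ₁ sin φ₂.
Hence λ₂ = 139.887° + -11.238° = 128.649°.
The forward bearing on arrival equals the back-azimuth from the destination plus 180°.
Back-azimuth from P₂ (-6.685°, 128.649°) to P₁ (-62.140°, 139.887°), with Δλ' = λ₁ − λ₂ = 11.238°: atan2( sin Δλ' cos φ₁ , cos φ₂ sin φ₁ − sin φ₂ cos φ₁ cos Δλ' ) = 173.699°.
Final bearing = (173.699° + 180°) mod 360° = 353.699°.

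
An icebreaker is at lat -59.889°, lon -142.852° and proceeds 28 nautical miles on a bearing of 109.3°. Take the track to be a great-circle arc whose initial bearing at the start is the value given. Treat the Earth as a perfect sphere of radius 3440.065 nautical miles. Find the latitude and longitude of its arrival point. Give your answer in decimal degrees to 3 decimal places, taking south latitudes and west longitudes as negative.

latitude -60.040°, longitude -141.971°

δ = 28/3440.065 = 0.008139 rad (0.4664°).
With φ₁ = -59.889° = -1.045260 rad and θ = 109.3° = 1.907645 rad:
Applying the spherical law of cosines for sides, sin φ₂ = sin φ₁ cos δ + cos φ₁ sin δ cos θ = -0.866376, so φ₂ = -60.040°.
Δλ = atan2( sin θ sin δ cos φ₁ , cos δ − sin φ₁ sin φ₂ ) = atan2(0.003854, 0.250504) = 0.015383 rad = 0.881°.
λ₂ = -142.852° + 0.881° = -141.971°.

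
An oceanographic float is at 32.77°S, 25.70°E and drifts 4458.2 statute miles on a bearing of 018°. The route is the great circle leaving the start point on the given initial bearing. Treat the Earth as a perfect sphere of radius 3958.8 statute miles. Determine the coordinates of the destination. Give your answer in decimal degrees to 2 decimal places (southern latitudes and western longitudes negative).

latitude 29.28°, longitude 44.35°

Central angle δ = d/R = 1.126149 rad.
With φ₁ = -32.77° = -0.571944 rad and θ = 18° = 0.314159 rad:
Applying the spherical law of cosines for sides, sin φ₂ = sin φ₁ cos δ + cos φ₁ sin δ cos θ = 0.489115, so φ₂ = 29.28°.
Then Δλ = atan2(0.234571, 0.694882) = 0.325559 rad, from sin θ sin δ cos φ₁ over cos δ − sin φ₁ sin φ₂.
λ₂ = λ₁ + Δλ = 44.35°.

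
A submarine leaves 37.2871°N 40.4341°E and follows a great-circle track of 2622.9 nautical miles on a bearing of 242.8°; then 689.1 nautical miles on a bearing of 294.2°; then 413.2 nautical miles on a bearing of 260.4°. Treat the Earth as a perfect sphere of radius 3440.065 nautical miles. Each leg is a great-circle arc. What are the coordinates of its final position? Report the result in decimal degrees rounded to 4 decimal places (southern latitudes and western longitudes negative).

latitude 14.0114°, longitude -16.1109°

Apply the spherical direct solution leg by leg, carrying full precision between legs.
Leg 1: from (37.2871°, 40.4341°), δ = 2622.9/3440.065 = 0.762457 rad, θ = 242.8° → φ = 10.7718°, λ = 1.7270°.
Leg 2: from (10.7718°, 1.7270°), δ = 689.1/3440.065 = 0.200316 rad, θ = 294.2° → φ = 15.2653°, λ = -9.1167°.
Leg 3: from (15.2653°, -9.1167°), δ = 413.2/3440.065 = 0.120114 rad, θ = 260.4° → φ = 14.0114°, λ = -16.1109°.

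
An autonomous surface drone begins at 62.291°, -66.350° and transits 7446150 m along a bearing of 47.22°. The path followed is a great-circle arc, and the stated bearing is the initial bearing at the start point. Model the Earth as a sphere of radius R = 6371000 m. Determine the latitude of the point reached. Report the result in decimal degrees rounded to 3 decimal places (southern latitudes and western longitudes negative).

latitude 39.572°

The arc subtends δ = 7446150/6371000 = 1.168757 rad at the centre.
Start latitude φ₁ = 1.087183 rad; initial bearing θ = 0.824144 rad.
Destination latitude: φ₂ = arcsin( sin φ₁ cos δ + cos φ₁ sin δ cos θ ) = arcsin(0.637050) = 39.572°.
Δλ = atan2( sin θ sin δ cos φ₁ , cos δ − sin φ₁ sin φ₂ ) = atan2(0.314069, -0.172697) = 2.073540 rad = 118.805°.
λ₂ = -66.350° + 118.805° = 52.455°.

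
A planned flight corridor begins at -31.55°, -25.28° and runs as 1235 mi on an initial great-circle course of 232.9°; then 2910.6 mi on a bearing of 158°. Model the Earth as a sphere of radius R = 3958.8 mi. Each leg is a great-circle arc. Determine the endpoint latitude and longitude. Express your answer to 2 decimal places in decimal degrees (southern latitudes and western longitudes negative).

Apply the spherical direct solution leg by leg, carrying full precision between legs.
Leg 1: from (-31.55°, -25.28°), δ = 1235/3958.8 = 0.311963 rad, θ = 232.9° → φ = -40.98°, λ = -44.20°.
Leg 2: from (-40.98°, -44.20°), δ = 2910.6/3958.8 = 0.735223 rad, θ = 158° → φ = -72.92°, λ = 14.61°.

latitude -72.92°, longitude 14.61°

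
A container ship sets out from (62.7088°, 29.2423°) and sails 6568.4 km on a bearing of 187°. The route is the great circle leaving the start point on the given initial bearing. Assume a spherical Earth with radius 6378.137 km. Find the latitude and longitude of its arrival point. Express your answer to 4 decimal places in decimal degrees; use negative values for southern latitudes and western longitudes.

latitude 3.8721°, longitude 23.2320°

The arc subtends δ = 6568.4/6378.137 = 1.029830 rad at the centre.
With φ₁ = 62.7088° = 1.094475 rad and θ = 187° = 3.263766 rad:
sin φ₂ = sin φ₁ cos δ + cos φ₁ sin δ cos θ = (0.888688)(0.514964) + (0.458513)(0.857212)(-0.992546) = 0.067529
φ₂ = asin(0.067529) = 0.067581 rad = 3.8721°.
For the longitude increment, Δλ = atan2( sin θ sin δ cos φ₁, cos δ − sin φ₁ sin φ₂ ) = atan2(-0.047900, 0.454952) = -6.0103°.
λ₂ = 29.2423° + -6.0103° = 23.2320°.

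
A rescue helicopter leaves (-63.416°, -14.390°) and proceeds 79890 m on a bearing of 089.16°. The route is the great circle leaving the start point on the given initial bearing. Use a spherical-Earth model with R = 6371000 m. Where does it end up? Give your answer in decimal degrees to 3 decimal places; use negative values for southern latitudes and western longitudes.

latitude -63.396°, longitude -12.786°

The arc subtends δ = 79890/6371000 = 0.012540 rad at the centre.
Converting: φ₁ = -1.106818 rad, θ = 1.556136 rad.
Destination latitude: φ₂ = arcsin( sin φ₁ cos δ + cos φ₁ sin δ cos θ ) = arcsin(-0.894127) = -63.396°.
For the longitude increment, Δλ = atan2( sin θ sin δ cos φ₁, cos δ − sin φ₁ sin φ₂ ) = atan2(0.005611, 0.200322) = 1.604°.
λ₂ = -14.390° + 1.604° = -12.786°.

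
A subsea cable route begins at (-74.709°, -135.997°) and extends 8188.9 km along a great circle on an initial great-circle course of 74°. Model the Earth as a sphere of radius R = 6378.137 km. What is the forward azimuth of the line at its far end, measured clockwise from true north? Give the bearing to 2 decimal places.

Angular distance δ = d/R = 8188.9 / 6378.137 = 1.283902 rad.
Converting: φ₁ = -1.303918 rad, θ = 1.291544 rad.
Applying the spherical law of cosines for sides, sin φ₂ = sin φ₁ cos δ + cos φ₁ sin δ cos θ = -0.203237, so φ₂ = -11.726°.
Δλ = atan2( sin θ sin δ cos φ₁ , cos δ − sin φ₁ sin φ₂ ) = atan2(0.243144, 0.086933) = 1.227423 rad = 70.326°.
λ₂ = -135.997° + 70.326° = -65.671°.
The forward bearing on arrival equals the back-azimuth from the destination plus 180°.
Back-azimuth from P₂ (-11.73°, -65.67°) to P₁ (-74.71°, -136.00°), with Δλ' = λ₁ − λ₂ = -70.33°: atan2( sin Δλ' cos φ₁ , cos φ₂ sin φ₁ − sin φ₂ cos φ₁ cos Δλ' ) = 195.01°.
Final bearing = (195.01° + 180°) mod 360° = 15.01°.

final bearing 15.01°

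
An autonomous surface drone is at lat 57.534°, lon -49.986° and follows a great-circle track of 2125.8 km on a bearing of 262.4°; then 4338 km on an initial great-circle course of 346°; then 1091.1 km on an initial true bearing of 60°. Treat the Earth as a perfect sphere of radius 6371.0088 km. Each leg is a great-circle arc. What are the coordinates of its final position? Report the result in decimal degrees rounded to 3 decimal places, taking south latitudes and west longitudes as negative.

latitude 80.670°, longitude -98.019°

Apply the spherical direct solution leg by leg, carrying full precision between legs.
Leg 1: from (57.534°, -49.986°), δ = 2125.8/6371.0088 = 0.333668 rad, θ = 262.4° → φ = 50.708°, λ = -80.825°.
Leg 2: from (50.708°, -80.825°), δ = 4338/6371.0088 = 0.680897 rad, θ = 346° → φ = 81.169°, λ = -163.582°.
Leg 3: from (81.169°, -163.582°), δ = 1091.1/6371.0088 = 0.171260 rad, θ = 60° → φ = 80.670°, λ = -98.019°.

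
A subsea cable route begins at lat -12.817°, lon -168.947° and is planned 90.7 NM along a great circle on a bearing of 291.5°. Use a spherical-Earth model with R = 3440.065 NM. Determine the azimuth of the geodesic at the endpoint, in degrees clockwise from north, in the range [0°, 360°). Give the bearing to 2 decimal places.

final bearing 291.81°

Angular distance δ = d/R = 90.7 / 3440.065 = 0.026366 rad.
Start latitude φ₁ = -0.223699 rad; initial bearing θ = 5.087635 rad.
Applying the spherical law of cosines for sides, sin φ₂ = sin φ₁ cos δ + cos φ₁ sin δ cos θ = -0.212339, so φ₂ = -12.259°.
Then Δλ = atan2(-0.023917, 0.952548) = -0.025103 rad, from sin θ sin δ cos φ₁ over cos δ − sin φ₁ sin φ₂.
λ₂ = -168.947° + -1.438° = -170.385°.
The forward bearing on arrival equals the back-azimuth from the destination plus 180°.
Back-azimuth from P₂ (-12.26°, -170.39°) to P₁ (-12.82°, -168.95°), with Δλ' = λ₁ − λ₂ = 1.44°: atan2( sin Δλ' cos φ₁ , cos φ₂ sin φ₁ − sin φ₂ cos φ₁ cos Δλ' ) = 111.81°.
Final bearing = (111.81° + 180°) mod 360° = 291.81°.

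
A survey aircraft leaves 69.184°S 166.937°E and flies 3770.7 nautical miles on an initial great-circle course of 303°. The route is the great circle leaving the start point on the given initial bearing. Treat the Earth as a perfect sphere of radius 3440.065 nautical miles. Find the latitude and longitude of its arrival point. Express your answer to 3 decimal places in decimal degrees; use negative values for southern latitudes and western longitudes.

latitude -14.778°, longitude 116.451°

δ = 3770.7/3440.065 = 1.096113 rad (62.8026°).
Start latitude φ₁ = -1.207489 rad; initial bearing θ = 5.288348 rad.
sin φ₂ = sin φ₁ cos δ + cos φ₁ sin δ cos θ = (-0.934726)(0.457057) + (0.355368)(0.889438)(0.544639) = -0.255075
φ₂ = asin(-0.255075) = -0.257925 rad = -14.778°.
For the longitude increment, Δλ = atan2( sin θ sin δ cos φ₁, cos δ − sin φ₁ sin φ₂ ) = atan2(-0.265085, 0.218632) = -50.486°.
Hence λ₂ = 166.937° + -50.486° = 116.451°.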